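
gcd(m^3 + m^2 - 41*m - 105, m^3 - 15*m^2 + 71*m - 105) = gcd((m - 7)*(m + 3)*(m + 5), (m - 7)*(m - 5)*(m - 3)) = m - 7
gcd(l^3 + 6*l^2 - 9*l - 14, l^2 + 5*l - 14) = l^2 + 5*l - 14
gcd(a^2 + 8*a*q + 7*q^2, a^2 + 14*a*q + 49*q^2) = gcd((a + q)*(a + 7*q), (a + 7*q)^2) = a + 7*q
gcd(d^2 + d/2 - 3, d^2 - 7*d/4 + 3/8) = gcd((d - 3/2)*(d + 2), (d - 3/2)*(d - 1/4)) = d - 3/2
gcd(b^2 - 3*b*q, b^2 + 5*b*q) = b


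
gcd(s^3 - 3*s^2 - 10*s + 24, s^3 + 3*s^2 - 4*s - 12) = s^2 + s - 6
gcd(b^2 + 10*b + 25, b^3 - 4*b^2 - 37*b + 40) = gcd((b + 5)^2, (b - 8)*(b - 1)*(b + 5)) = b + 5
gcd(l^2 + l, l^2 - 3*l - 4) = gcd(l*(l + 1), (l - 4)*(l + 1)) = l + 1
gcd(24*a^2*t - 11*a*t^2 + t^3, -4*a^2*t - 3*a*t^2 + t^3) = t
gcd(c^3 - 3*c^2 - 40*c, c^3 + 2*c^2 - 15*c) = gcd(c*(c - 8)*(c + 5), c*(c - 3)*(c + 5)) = c^2 + 5*c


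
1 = 1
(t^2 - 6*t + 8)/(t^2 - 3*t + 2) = (t - 4)/(t - 1)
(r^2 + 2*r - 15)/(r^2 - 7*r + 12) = (r + 5)/(r - 4)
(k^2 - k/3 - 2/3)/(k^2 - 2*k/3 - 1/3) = (3*k + 2)/(3*k + 1)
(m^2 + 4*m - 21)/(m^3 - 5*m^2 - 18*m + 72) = (m + 7)/(m^2 - 2*m - 24)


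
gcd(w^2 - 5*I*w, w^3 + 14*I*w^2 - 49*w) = w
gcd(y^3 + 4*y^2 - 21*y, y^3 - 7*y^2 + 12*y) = y^2 - 3*y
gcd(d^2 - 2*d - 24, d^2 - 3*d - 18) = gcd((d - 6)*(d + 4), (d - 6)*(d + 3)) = d - 6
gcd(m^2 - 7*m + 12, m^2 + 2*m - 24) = m - 4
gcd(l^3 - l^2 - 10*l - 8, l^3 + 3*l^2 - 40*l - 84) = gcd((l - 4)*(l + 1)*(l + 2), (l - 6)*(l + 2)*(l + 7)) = l + 2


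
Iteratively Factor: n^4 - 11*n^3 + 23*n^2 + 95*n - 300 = (n - 4)*(n^3 - 7*n^2 - 5*n + 75) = (n - 4)*(n + 3)*(n^2 - 10*n + 25) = (n - 5)*(n - 4)*(n + 3)*(n - 5)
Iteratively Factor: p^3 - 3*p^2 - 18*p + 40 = (p + 4)*(p^2 - 7*p + 10) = (p - 2)*(p + 4)*(p - 5)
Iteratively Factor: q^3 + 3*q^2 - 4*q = (q - 1)*(q^2 + 4*q) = q*(q - 1)*(q + 4)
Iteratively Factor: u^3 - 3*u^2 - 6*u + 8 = (u - 1)*(u^2 - 2*u - 8) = (u - 1)*(u + 2)*(u - 4)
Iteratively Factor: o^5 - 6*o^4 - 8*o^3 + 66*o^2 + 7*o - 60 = (o + 1)*(o^4 - 7*o^3 - o^2 + 67*o - 60) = (o - 1)*(o + 1)*(o^3 - 6*o^2 - 7*o + 60) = (o - 4)*(o - 1)*(o + 1)*(o^2 - 2*o - 15) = (o - 4)*(o - 1)*(o + 1)*(o + 3)*(o - 5)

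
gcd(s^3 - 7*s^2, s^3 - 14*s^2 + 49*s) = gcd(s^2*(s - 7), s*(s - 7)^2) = s^2 - 7*s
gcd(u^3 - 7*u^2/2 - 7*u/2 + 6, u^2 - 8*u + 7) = u - 1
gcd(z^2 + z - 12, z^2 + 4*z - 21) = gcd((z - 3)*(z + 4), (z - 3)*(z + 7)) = z - 3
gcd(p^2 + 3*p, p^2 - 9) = p + 3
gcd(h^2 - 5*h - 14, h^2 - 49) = h - 7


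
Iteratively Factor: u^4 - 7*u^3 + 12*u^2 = (u - 4)*(u^3 - 3*u^2) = (u - 4)*(u - 3)*(u^2) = u*(u - 4)*(u - 3)*(u)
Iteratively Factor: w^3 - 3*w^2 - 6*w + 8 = (w - 4)*(w^2 + w - 2) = (w - 4)*(w - 1)*(w + 2)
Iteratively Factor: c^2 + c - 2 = (c + 2)*(c - 1)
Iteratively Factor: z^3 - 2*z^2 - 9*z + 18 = (z - 2)*(z^2 - 9) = (z - 3)*(z - 2)*(z + 3)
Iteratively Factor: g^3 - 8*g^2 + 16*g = (g - 4)*(g^2 - 4*g) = g*(g - 4)*(g - 4)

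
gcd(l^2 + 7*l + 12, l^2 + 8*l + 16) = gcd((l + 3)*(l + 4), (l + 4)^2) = l + 4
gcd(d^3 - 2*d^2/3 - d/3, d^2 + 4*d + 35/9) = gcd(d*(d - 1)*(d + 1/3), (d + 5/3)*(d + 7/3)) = 1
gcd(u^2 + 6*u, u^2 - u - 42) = u + 6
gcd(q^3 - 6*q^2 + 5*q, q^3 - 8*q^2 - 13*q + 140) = q - 5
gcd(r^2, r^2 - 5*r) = r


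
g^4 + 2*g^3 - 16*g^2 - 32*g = g*(g - 4)*(g + 2)*(g + 4)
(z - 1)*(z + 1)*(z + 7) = z^3 + 7*z^2 - z - 7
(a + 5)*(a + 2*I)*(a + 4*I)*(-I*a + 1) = -I*a^4 + 7*a^3 - 5*I*a^3 + 35*a^2 + 14*I*a^2 - 8*a + 70*I*a - 40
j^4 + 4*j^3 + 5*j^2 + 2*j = j*(j + 1)^2*(j + 2)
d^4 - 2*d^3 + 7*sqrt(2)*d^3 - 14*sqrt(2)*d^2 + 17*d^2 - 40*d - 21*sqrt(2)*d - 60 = (d - 3)*(d + 1)*(d + 2*sqrt(2))*(d + 5*sqrt(2))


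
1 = 1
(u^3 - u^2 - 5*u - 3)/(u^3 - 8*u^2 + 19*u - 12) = (u^2 + 2*u + 1)/(u^2 - 5*u + 4)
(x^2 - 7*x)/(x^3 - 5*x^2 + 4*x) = (x - 7)/(x^2 - 5*x + 4)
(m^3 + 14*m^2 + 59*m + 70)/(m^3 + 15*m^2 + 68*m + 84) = (m + 5)/(m + 6)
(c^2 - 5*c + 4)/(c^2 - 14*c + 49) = (c^2 - 5*c + 4)/(c^2 - 14*c + 49)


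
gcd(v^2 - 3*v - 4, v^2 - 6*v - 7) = v + 1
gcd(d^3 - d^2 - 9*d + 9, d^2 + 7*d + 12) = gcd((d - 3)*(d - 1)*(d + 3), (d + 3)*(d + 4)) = d + 3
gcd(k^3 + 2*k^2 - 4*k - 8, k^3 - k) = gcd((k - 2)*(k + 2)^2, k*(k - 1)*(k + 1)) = 1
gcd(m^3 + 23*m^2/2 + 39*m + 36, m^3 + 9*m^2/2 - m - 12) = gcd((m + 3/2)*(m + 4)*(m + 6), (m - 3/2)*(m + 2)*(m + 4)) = m + 4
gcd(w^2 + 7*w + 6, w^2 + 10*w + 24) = w + 6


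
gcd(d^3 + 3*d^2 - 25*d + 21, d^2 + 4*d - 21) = d^2 + 4*d - 21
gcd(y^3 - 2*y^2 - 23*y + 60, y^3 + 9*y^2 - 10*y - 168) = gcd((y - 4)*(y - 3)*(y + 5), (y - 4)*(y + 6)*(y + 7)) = y - 4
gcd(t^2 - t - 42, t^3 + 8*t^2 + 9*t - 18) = t + 6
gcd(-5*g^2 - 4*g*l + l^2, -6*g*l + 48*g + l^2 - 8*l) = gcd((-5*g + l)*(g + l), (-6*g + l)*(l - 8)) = 1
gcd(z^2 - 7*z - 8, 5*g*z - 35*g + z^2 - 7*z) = 1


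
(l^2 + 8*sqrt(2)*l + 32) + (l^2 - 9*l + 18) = 2*l^2 - 9*l + 8*sqrt(2)*l + 50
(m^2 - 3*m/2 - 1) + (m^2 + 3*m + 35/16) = 2*m^2 + 3*m/2 + 19/16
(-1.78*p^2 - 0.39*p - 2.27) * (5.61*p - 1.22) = -9.9858*p^3 - 0.0163000000000002*p^2 - 12.2589*p + 2.7694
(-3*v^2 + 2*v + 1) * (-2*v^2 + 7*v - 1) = 6*v^4 - 25*v^3 + 15*v^2 + 5*v - 1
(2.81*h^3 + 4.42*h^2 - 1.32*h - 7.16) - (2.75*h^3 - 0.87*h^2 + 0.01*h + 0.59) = 0.0600000000000001*h^3 + 5.29*h^2 - 1.33*h - 7.75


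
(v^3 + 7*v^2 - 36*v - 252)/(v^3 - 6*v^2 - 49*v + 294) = (v + 6)/(v - 7)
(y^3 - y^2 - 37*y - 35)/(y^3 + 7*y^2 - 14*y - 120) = (y^2 - 6*y - 7)/(y^2 + 2*y - 24)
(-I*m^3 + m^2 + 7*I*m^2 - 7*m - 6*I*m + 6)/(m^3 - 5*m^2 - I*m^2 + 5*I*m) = (-I*m^3 + m^2*(1 + 7*I) - m*(7 + 6*I) + 6)/(m*(m^2 - m*(5 + I) + 5*I))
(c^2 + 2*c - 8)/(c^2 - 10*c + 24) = (c^2 + 2*c - 8)/(c^2 - 10*c + 24)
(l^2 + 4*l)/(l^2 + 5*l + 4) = l/(l + 1)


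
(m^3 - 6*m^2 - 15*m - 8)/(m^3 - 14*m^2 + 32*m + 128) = (m^2 + 2*m + 1)/(m^2 - 6*m - 16)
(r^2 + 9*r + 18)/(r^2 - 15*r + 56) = (r^2 + 9*r + 18)/(r^2 - 15*r + 56)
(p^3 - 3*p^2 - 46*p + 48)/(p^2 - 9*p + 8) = p + 6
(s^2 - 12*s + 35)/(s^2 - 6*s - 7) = (s - 5)/(s + 1)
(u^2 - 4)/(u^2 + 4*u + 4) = (u - 2)/(u + 2)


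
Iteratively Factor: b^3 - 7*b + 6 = (b + 3)*(b^2 - 3*b + 2) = (b - 1)*(b + 3)*(b - 2)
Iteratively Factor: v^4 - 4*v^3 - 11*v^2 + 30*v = (v + 3)*(v^3 - 7*v^2 + 10*v) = v*(v + 3)*(v^2 - 7*v + 10) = v*(v - 2)*(v + 3)*(v - 5)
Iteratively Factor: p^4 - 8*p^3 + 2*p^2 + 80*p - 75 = (p - 1)*(p^3 - 7*p^2 - 5*p + 75) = (p - 1)*(p + 3)*(p^2 - 10*p + 25) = (p - 5)*(p - 1)*(p + 3)*(p - 5)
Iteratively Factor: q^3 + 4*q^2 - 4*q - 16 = (q - 2)*(q^2 + 6*q + 8) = (q - 2)*(q + 2)*(q + 4)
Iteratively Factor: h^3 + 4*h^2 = (h)*(h^2 + 4*h) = h^2*(h + 4)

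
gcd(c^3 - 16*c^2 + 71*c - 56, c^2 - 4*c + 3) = c - 1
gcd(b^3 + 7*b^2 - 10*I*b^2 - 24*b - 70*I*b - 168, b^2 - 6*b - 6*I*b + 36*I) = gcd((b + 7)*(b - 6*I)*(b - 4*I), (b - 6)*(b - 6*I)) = b - 6*I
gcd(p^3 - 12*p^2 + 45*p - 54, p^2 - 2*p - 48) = 1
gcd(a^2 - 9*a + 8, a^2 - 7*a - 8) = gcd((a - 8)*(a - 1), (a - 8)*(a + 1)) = a - 8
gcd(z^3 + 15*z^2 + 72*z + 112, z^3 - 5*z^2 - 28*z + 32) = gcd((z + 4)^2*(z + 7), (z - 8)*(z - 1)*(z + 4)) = z + 4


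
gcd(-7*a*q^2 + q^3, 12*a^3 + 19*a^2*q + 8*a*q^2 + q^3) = 1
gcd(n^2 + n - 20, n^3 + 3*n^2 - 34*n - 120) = n + 5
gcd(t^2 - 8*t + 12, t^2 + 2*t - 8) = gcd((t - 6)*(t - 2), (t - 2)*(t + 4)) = t - 2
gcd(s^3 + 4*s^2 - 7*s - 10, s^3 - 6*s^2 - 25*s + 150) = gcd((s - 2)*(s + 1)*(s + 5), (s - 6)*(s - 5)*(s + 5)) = s + 5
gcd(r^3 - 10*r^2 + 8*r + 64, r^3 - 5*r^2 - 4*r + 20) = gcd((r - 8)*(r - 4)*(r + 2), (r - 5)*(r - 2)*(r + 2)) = r + 2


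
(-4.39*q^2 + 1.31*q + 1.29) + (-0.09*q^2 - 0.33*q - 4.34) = -4.48*q^2 + 0.98*q - 3.05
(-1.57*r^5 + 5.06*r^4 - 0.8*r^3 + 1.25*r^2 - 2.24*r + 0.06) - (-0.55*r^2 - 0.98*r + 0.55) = -1.57*r^5 + 5.06*r^4 - 0.8*r^3 + 1.8*r^2 - 1.26*r - 0.49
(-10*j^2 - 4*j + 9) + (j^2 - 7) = -9*j^2 - 4*j + 2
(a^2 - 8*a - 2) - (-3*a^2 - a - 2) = 4*a^2 - 7*a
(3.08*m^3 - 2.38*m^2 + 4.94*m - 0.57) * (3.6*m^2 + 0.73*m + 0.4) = 11.088*m^5 - 6.3196*m^4 + 17.2786*m^3 + 0.6022*m^2 + 1.5599*m - 0.228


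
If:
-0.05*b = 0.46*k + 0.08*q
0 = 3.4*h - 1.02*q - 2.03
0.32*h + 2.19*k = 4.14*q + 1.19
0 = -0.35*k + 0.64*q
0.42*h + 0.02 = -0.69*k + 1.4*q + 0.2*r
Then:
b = 466.75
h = -7.00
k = -46.33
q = -25.34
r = 2.91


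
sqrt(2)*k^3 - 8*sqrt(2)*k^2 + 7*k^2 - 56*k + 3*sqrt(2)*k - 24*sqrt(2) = (k - 8)*(k + 3*sqrt(2))*(sqrt(2)*k + 1)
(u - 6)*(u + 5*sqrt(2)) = u^2 - 6*u + 5*sqrt(2)*u - 30*sqrt(2)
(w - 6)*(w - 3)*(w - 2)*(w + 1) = w^4 - 10*w^3 + 25*w^2 - 36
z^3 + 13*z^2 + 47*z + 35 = (z + 1)*(z + 5)*(z + 7)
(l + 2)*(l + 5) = l^2 + 7*l + 10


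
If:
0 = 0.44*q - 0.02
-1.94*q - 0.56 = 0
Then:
No Solution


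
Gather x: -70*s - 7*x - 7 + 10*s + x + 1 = -60*s - 6*x - 6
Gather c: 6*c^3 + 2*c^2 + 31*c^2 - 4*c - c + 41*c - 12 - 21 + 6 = 6*c^3 + 33*c^2 + 36*c - 27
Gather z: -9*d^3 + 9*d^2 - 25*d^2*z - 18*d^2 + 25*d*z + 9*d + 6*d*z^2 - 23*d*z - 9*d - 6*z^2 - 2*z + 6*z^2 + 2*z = -9*d^3 - 9*d^2 + 6*d*z^2 + z*(-25*d^2 + 2*d)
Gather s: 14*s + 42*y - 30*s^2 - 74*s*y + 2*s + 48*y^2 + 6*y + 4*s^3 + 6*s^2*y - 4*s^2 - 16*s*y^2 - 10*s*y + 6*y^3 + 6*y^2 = 4*s^3 + s^2*(6*y - 34) + s*(-16*y^2 - 84*y + 16) + 6*y^3 + 54*y^2 + 48*y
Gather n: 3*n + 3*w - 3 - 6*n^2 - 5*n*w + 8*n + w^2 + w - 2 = -6*n^2 + n*(11 - 5*w) + w^2 + 4*w - 5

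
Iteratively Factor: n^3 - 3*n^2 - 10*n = (n)*(n^2 - 3*n - 10) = n*(n + 2)*(n - 5)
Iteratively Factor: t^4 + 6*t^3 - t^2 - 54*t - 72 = (t + 4)*(t^3 + 2*t^2 - 9*t - 18) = (t + 3)*(t + 4)*(t^2 - t - 6) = (t - 3)*(t + 3)*(t + 4)*(t + 2)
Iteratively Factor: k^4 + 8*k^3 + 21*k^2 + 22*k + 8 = (k + 1)*(k^3 + 7*k^2 + 14*k + 8) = (k + 1)^2*(k^2 + 6*k + 8) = (k + 1)^2*(k + 2)*(k + 4)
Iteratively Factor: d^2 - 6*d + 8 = (d - 2)*(d - 4)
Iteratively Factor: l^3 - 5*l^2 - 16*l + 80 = (l + 4)*(l^2 - 9*l + 20) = (l - 5)*(l + 4)*(l - 4)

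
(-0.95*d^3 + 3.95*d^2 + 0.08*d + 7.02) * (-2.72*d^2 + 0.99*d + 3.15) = 2.584*d^5 - 11.6845*d^4 + 0.700400000000001*d^3 - 6.5727*d^2 + 7.2018*d + 22.113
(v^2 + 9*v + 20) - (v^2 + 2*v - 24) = 7*v + 44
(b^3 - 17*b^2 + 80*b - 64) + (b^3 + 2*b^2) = 2*b^3 - 15*b^2 + 80*b - 64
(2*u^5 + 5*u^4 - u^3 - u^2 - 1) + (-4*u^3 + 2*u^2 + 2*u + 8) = 2*u^5 + 5*u^4 - 5*u^3 + u^2 + 2*u + 7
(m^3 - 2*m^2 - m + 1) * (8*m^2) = 8*m^5 - 16*m^4 - 8*m^3 + 8*m^2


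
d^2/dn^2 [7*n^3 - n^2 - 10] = 42*n - 2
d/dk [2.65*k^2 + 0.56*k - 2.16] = 5.3*k + 0.56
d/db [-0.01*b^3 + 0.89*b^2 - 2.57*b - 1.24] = -0.03*b^2 + 1.78*b - 2.57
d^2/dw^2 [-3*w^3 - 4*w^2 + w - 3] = -18*w - 8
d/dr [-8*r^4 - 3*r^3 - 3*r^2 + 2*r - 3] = -32*r^3 - 9*r^2 - 6*r + 2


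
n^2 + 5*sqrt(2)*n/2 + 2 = (n + sqrt(2)/2)*(n + 2*sqrt(2))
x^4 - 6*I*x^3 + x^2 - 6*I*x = x*(x - 6*I)*(-I*x + 1)*(I*x + 1)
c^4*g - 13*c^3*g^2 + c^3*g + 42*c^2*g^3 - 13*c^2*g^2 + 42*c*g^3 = c*(c - 7*g)*(c - 6*g)*(c*g + g)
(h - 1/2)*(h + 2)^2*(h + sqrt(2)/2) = h^4 + sqrt(2)*h^3/2 + 7*h^3/2 + 2*h^2 + 7*sqrt(2)*h^2/4 - 2*h + sqrt(2)*h - sqrt(2)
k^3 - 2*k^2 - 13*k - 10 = (k - 5)*(k + 1)*(k + 2)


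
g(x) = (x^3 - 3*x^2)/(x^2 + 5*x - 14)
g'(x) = (-2*x - 5)*(x^3 - 3*x^2)/(x^2 + 5*x - 14)^2 + (3*x^2 - 6*x)/(x^2 + 5*x - 14)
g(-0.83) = 0.15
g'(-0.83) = -0.37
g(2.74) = -0.27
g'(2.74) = 1.24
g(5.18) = 1.51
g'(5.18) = 0.68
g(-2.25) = 1.32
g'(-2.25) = -1.39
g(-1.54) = 0.56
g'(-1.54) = -0.79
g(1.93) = 6.38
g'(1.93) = 91.02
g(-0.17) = 0.01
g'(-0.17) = -0.07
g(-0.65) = 0.09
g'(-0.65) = -0.29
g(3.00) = 0.00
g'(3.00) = 0.90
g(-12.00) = -30.86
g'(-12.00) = -1.18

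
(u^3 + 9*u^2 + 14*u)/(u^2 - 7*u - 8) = u*(u^2 + 9*u + 14)/(u^2 - 7*u - 8)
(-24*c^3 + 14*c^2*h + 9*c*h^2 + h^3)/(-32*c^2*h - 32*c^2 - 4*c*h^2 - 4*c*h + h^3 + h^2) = (6*c^2 - 5*c*h - h^2)/(8*c*h + 8*c - h^2 - h)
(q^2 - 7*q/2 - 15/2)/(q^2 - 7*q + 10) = (q + 3/2)/(q - 2)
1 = 1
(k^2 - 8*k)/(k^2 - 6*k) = (k - 8)/(k - 6)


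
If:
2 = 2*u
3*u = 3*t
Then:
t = 1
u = 1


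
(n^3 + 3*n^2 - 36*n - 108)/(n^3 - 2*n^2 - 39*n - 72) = (n^2 - 36)/(n^2 - 5*n - 24)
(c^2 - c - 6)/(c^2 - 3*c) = (c + 2)/c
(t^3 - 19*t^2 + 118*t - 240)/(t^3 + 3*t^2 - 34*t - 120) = (t^2 - 13*t + 40)/(t^2 + 9*t + 20)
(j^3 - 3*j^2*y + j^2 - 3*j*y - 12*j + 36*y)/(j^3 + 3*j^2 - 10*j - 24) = (j - 3*y)/(j + 2)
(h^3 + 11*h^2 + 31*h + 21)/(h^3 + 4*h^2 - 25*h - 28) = (h + 3)/(h - 4)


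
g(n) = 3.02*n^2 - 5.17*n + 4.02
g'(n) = 6.04*n - 5.17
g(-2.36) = 33.04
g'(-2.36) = -19.42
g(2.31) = 8.19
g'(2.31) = 8.78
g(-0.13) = 4.74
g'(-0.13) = -5.96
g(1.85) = 4.79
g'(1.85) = 6.00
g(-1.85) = 23.92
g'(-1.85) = -16.34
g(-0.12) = 4.68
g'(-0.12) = -5.89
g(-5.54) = 125.35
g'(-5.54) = -38.63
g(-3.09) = 48.83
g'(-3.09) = -23.83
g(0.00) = 4.02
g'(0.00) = -5.17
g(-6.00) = 143.76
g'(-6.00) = -41.41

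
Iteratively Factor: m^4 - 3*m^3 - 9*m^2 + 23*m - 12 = (m - 1)*(m^3 - 2*m^2 - 11*m + 12) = (m - 1)^2*(m^2 - m - 12) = (m - 1)^2*(m + 3)*(m - 4)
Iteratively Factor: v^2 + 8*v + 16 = (v + 4)*(v + 4)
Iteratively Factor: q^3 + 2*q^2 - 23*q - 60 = (q + 3)*(q^2 - q - 20) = (q + 3)*(q + 4)*(q - 5)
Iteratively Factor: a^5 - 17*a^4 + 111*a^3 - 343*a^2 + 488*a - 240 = (a - 3)*(a^4 - 14*a^3 + 69*a^2 - 136*a + 80) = (a - 4)*(a - 3)*(a^3 - 10*a^2 + 29*a - 20) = (a - 5)*(a - 4)*(a - 3)*(a^2 - 5*a + 4) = (a - 5)*(a - 4)^2*(a - 3)*(a - 1)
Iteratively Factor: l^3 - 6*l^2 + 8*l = (l - 2)*(l^2 - 4*l) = l*(l - 2)*(l - 4)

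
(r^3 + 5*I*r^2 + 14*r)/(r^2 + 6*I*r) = (r^2 + 5*I*r + 14)/(r + 6*I)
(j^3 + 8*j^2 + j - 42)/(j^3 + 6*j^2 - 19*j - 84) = (j - 2)/(j - 4)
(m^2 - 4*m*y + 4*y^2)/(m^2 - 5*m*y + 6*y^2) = (-m + 2*y)/(-m + 3*y)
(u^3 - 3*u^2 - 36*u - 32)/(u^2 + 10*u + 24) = (u^2 - 7*u - 8)/(u + 6)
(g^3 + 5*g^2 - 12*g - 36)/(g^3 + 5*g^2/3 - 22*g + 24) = 3*(g + 2)/(3*g - 4)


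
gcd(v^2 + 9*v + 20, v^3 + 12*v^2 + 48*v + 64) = v + 4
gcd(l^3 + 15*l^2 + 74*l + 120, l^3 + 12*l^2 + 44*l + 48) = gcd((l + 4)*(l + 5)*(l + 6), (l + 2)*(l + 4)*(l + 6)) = l^2 + 10*l + 24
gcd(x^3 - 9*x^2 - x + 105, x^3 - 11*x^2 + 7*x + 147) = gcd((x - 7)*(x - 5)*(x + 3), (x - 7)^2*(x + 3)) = x^2 - 4*x - 21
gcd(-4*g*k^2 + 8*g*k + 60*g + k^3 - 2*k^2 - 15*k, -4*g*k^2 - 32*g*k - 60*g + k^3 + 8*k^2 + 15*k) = 4*g*k + 12*g - k^2 - 3*k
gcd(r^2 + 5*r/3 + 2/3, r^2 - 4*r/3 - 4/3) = r + 2/3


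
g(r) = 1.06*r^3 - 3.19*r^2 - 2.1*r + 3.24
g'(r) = 3.18*r^2 - 6.38*r - 2.1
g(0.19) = 2.73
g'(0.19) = -3.20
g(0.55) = 1.30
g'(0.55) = -4.65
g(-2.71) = -35.59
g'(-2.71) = 38.54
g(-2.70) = -35.21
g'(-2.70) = 38.31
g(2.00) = -5.24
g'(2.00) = -2.14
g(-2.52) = -28.69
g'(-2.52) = 34.17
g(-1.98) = -13.34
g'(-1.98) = 23.00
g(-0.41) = 3.49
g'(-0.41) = 1.05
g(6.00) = 104.76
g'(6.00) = 74.10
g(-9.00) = -1008.99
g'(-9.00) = 312.90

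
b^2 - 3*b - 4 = (b - 4)*(b + 1)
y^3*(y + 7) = y^4 + 7*y^3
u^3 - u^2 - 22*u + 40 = (u - 4)*(u - 2)*(u + 5)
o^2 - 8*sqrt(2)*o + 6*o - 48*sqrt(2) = (o + 6)*(o - 8*sqrt(2))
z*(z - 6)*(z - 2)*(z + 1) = z^4 - 7*z^3 + 4*z^2 + 12*z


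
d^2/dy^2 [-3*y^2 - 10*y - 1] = -6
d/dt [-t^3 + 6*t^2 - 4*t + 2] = -3*t^2 + 12*t - 4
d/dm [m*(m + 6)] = 2*m + 6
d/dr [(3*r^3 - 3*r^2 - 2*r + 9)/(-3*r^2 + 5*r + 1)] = (-9*r^4 + 30*r^3 - 12*r^2 + 48*r - 47)/(9*r^4 - 30*r^3 + 19*r^2 + 10*r + 1)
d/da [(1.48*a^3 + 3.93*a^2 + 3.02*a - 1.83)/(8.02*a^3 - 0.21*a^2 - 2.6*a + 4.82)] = (-31.8294*a^4 - 56.1368*a^3 + 55.8468*a^2 + 37.1166*a + 9.7984)/(64.3204*a^6 - 3.3684*a^5 - 41.6599*a^4 + 78.4048*a^3 + 4.7356*a^2 - 25.064*a + 23.2324)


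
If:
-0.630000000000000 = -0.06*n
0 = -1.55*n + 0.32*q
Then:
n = 10.50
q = 50.86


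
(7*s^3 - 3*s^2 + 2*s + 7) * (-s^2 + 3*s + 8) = -7*s^5 + 24*s^4 + 45*s^3 - 25*s^2 + 37*s + 56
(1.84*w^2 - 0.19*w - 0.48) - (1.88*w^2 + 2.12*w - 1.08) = -0.0399999999999998*w^2 - 2.31*w + 0.6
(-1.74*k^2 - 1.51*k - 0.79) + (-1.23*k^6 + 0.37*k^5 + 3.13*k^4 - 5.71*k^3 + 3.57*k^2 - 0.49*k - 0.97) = -1.23*k^6 + 0.37*k^5 + 3.13*k^4 - 5.71*k^3 + 1.83*k^2 - 2.0*k - 1.76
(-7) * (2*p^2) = -14*p^2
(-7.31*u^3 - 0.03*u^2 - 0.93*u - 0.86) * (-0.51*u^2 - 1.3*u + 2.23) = 3.7281*u^5 + 9.5183*u^4 - 15.788*u^3 + 1.5807*u^2 - 0.9559*u - 1.9178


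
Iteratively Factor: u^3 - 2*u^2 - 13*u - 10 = (u + 2)*(u^2 - 4*u - 5) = (u - 5)*(u + 2)*(u + 1)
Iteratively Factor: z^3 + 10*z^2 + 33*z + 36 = (z + 3)*(z^2 + 7*z + 12) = (z + 3)*(z + 4)*(z + 3)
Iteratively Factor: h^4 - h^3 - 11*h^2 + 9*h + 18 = (h + 1)*(h^3 - 2*h^2 - 9*h + 18) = (h + 1)*(h + 3)*(h^2 - 5*h + 6) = (h - 3)*(h + 1)*(h + 3)*(h - 2)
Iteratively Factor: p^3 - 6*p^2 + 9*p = (p)*(p^2 - 6*p + 9) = p*(p - 3)*(p - 3)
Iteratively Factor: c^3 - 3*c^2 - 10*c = (c + 2)*(c^2 - 5*c) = c*(c + 2)*(c - 5)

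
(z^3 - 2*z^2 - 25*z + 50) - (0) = z^3 - 2*z^2 - 25*z + 50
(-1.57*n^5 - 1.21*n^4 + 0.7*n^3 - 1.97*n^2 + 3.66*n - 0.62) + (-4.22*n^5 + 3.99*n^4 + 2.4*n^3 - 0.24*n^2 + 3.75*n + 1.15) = -5.79*n^5 + 2.78*n^4 + 3.1*n^3 - 2.21*n^2 + 7.41*n + 0.53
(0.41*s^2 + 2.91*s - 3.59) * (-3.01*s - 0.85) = -1.2341*s^3 - 9.1076*s^2 + 8.3324*s + 3.0515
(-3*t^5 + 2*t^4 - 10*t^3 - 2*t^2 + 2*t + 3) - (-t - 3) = -3*t^5 + 2*t^4 - 10*t^3 - 2*t^2 + 3*t + 6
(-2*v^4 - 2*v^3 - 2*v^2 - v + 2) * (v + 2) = -2*v^5 - 6*v^4 - 6*v^3 - 5*v^2 + 4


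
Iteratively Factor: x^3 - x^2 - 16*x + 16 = (x - 4)*(x^2 + 3*x - 4) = (x - 4)*(x - 1)*(x + 4)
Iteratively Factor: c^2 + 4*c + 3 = (c + 3)*(c + 1)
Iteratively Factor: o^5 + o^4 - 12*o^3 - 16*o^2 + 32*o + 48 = (o - 2)*(o^4 + 3*o^3 - 6*o^2 - 28*o - 24) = (o - 2)*(o + 2)*(o^3 + o^2 - 8*o - 12) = (o - 3)*(o - 2)*(o + 2)*(o^2 + 4*o + 4) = (o - 3)*(o - 2)*(o + 2)^2*(o + 2)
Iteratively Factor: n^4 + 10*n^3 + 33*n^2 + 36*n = (n + 3)*(n^3 + 7*n^2 + 12*n) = (n + 3)^2*(n^2 + 4*n) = n*(n + 3)^2*(n + 4)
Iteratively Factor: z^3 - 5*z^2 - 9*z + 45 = (z - 5)*(z^2 - 9) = (z - 5)*(z - 3)*(z + 3)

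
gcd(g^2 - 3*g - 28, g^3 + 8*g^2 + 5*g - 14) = 1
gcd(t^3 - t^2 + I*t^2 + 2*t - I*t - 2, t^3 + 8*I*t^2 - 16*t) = 1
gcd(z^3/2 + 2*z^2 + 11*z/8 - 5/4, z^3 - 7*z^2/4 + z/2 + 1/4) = 1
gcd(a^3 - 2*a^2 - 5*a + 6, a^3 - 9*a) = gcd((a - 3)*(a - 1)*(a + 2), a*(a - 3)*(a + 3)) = a - 3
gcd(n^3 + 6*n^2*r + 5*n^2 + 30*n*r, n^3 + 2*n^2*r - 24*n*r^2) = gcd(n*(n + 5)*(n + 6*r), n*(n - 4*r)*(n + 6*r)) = n^2 + 6*n*r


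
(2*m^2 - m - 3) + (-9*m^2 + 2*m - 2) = -7*m^2 + m - 5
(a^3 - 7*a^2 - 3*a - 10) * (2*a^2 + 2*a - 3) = 2*a^5 - 12*a^4 - 23*a^3 - 5*a^2 - 11*a + 30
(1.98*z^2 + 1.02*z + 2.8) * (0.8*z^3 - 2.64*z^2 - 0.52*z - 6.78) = 1.584*z^5 - 4.4112*z^4 - 1.4824*z^3 - 21.3468*z^2 - 8.3716*z - 18.984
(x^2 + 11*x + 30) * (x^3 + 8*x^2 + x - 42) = x^5 + 19*x^4 + 119*x^3 + 209*x^2 - 432*x - 1260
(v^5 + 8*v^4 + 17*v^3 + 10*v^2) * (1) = v^5 + 8*v^4 + 17*v^3 + 10*v^2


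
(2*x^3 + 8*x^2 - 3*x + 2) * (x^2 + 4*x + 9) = 2*x^5 + 16*x^4 + 47*x^3 + 62*x^2 - 19*x + 18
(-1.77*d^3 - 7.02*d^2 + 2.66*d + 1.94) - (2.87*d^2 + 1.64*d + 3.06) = -1.77*d^3 - 9.89*d^2 + 1.02*d - 1.12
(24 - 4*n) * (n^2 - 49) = -4*n^3 + 24*n^2 + 196*n - 1176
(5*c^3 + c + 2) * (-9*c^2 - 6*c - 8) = -45*c^5 - 30*c^4 - 49*c^3 - 24*c^2 - 20*c - 16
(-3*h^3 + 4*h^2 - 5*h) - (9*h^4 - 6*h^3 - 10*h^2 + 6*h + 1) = -9*h^4 + 3*h^3 + 14*h^2 - 11*h - 1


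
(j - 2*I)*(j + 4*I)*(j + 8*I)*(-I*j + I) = -I*j^4 + 10*j^3 + I*j^3 - 10*j^2 + 8*I*j^2 + 64*j - 8*I*j - 64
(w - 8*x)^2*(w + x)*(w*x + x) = w^4*x - 15*w^3*x^2 + w^3*x + 48*w^2*x^3 - 15*w^2*x^2 + 64*w*x^4 + 48*w*x^3 + 64*x^4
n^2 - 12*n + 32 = (n - 8)*(n - 4)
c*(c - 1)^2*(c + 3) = c^4 + c^3 - 5*c^2 + 3*c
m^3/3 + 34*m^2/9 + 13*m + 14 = (m/3 + 1)*(m + 7/3)*(m + 6)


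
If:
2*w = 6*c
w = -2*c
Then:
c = 0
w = 0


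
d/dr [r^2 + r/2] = 2*r + 1/2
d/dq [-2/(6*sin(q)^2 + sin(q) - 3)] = 2*(12*sin(q) + 1)*cos(q)/(sin(q) - 3*cos(2*q))^2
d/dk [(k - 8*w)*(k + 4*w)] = 2*k - 4*w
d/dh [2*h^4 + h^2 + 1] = 8*h^3 + 2*h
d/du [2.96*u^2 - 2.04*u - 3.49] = 5.92*u - 2.04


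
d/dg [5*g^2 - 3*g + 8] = 10*g - 3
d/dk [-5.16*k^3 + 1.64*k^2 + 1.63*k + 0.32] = -15.48*k^2 + 3.28*k + 1.63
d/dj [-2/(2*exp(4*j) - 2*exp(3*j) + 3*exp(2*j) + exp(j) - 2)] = (16*exp(3*j) - 12*exp(2*j) + 12*exp(j) + 2)*exp(j)/(2*exp(4*j) - 2*exp(3*j) + 3*exp(2*j) + exp(j) - 2)^2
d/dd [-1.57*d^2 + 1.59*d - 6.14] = 1.59 - 3.14*d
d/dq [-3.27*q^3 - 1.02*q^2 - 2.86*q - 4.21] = -9.81*q^2 - 2.04*q - 2.86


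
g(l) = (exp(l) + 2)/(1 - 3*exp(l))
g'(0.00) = 1.75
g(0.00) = -1.50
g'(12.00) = 0.00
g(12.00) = -0.33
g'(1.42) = 0.22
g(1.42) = -0.54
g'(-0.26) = 3.13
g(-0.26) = -2.11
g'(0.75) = 0.52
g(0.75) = -0.77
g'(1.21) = 0.29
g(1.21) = -0.59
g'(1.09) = 0.33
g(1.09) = -0.63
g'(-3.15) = 0.39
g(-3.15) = 2.34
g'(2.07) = 0.11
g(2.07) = -0.44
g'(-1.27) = 79.24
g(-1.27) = 14.48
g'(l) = exp(l)/(1 - 3*exp(l)) + 3*(exp(l) + 2)*exp(l)/(1 - 3*exp(l))^2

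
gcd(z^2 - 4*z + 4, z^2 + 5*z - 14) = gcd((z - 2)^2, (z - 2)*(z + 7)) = z - 2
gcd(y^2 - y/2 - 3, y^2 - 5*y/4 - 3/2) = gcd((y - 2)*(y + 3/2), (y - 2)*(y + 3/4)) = y - 2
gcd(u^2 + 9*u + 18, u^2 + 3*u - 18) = u + 6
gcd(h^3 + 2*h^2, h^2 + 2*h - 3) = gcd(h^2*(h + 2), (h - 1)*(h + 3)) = 1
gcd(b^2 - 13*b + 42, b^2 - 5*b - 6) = b - 6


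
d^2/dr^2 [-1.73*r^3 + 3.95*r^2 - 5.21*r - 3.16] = 7.9 - 10.38*r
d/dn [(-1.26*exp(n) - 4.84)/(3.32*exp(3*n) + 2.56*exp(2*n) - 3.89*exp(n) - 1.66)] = (8.3664*exp(3*n) + 51.432*exp(2*n) + 24.7808*exp(n) - 16.736)*exp(n)/(11.0224*exp(6*n) + 16.9984*exp(5*n) - 19.276*exp(4*n) - 30.9392*exp(3*n) + 6.6329*exp(2*n) + 12.9148*exp(n) + 2.7556)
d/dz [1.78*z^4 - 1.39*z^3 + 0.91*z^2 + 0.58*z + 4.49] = 7.12*z^3 - 4.17*z^2 + 1.82*z + 0.58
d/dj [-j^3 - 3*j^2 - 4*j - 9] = -3*j^2 - 6*j - 4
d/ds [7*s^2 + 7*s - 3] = 14*s + 7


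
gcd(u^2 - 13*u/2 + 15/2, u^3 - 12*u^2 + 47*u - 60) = u - 5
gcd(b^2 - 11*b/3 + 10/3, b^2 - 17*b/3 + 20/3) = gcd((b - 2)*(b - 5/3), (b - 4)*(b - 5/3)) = b - 5/3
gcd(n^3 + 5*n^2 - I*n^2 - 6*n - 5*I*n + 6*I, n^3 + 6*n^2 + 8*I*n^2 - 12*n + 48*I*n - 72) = n + 6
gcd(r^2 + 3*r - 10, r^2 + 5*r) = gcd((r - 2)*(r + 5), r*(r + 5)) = r + 5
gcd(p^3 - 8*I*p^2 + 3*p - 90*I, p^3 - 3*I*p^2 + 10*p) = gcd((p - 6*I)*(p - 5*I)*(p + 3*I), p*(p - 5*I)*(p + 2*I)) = p - 5*I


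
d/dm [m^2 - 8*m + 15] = 2*m - 8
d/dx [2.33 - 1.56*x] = -1.56000000000000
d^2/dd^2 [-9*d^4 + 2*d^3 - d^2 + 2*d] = -108*d^2 + 12*d - 2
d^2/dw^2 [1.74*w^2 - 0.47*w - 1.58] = 3.48000000000000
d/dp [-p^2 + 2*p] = 2 - 2*p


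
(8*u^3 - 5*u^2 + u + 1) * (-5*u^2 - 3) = -40*u^5 + 25*u^4 - 29*u^3 + 10*u^2 - 3*u - 3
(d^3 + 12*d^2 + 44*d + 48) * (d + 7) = d^4 + 19*d^3 + 128*d^2 + 356*d + 336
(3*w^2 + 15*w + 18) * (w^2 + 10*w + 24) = 3*w^4 + 45*w^3 + 240*w^2 + 540*w + 432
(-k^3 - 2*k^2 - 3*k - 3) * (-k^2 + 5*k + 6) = k^5 - 3*k^4 - 13*k^3 - 24*k^2 - 33*k - 18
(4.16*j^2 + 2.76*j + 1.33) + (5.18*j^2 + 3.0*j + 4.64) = 9.34*j^2 + 5.76*j + 5.97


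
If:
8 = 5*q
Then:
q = 8/5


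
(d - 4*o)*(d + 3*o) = d^2 - d*o - 12*o^2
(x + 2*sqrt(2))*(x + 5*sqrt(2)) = x^2 + 7*sqrt(2)*x + 20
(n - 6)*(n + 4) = n^2 - 2*n - 24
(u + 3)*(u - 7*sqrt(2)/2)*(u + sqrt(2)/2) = u^3 - 3*sqrt(2)*u^2 + 3*u^2 - 9*sqrt(2)*u - 7*u/2 - 21/2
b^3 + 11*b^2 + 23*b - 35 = (b - 1)*(b + 5)*(b + 7)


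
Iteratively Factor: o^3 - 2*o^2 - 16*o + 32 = (o + 4)*(o^2 - 6*o + 8) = (o - 4)*(o + 4)*(o - 2)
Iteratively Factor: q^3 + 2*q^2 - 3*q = (q + 3)*(q^2 - q) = (q - 1)*(q + 3)*(q)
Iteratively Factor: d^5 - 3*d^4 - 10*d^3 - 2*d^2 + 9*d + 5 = (d - 1)*(d^4 - 2*d^3 - 12*d^2 - 14*d - 5) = (d - 5)*(d - 1)*(d^3 + 3*d^2 + 3*d + 1) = (d - 5)*(d - 1)*(d + 1)*(d^2 + 2*d + 1) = (d - 5)*(d - 1)*(d + 1)^2*(d + 1)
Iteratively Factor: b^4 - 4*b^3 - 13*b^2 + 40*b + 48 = (b - 4)*(b^3 - 13*b - 12) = (b - 4)*(b + 3)*(b^2 - 3*b - 4) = (b - 4)^2*(b + 3)*(b + 1)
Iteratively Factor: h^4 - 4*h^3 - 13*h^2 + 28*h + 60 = (h + 2)*(h^3 - 6*h^2 - h + 30) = (h - 3)*(h + 2)*(h^2 - 3*h - 10) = (h - 3)*(h + 2)^2*(h - 5)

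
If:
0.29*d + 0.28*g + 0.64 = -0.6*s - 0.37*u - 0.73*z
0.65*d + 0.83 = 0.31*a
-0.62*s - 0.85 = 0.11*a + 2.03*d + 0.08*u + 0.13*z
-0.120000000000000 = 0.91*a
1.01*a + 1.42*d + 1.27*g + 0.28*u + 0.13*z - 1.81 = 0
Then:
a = -0.13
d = -1.34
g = 0.44730153490675*z + 5.81962704393926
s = 0.112015184023766*z + 4.67297305806326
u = -2.49311767618419*z - 12.6614414535828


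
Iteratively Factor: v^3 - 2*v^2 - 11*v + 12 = (v - 1)*(v^2 - v - 12) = (v - 1)*(v + 3)*(v - 4)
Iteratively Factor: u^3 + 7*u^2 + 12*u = (u + 3)*(u^2 + 4*u) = u*(u + 3)*(u + 4)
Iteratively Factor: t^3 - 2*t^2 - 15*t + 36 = (t + 4)*(t^2 - 6*t + 9) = (t - 3)*(t + 4)*(t - 3)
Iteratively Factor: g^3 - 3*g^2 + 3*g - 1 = (g - 1)*(g^2 - 2*g + 1) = (g - 1)^2*(g - 1)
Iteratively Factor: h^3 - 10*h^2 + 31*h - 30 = (h - 2)*(h^2 - 8*h + 15) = (h - 3)*(h - 2)*(h - 5)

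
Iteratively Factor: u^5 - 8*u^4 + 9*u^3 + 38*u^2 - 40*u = (u - 1)*(u^4 - 7*u^3 + 2*u^2 + 40*u) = (u - 1)*(u + 2)*(u^3 - 9*u^2 + 20*u) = (u - 5)*(u - 1)*(u + 2)*(u^2 - 4*u) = u*(u - 5)*(u - 1)*(u + 2)*(u - 4)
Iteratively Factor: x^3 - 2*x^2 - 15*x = (x - 5)*(x^2 + 3*x) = x*(x - 5)*(x + 3)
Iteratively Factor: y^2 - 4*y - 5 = (y + 1)*(y - 5)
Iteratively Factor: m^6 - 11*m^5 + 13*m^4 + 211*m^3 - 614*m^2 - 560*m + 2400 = (m - 3)*(m^5 - 8*m^4 - 11*m^3 + 178*m^2 - 80*m - 800) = (m - 4)*(m - 3)*(m^4 - 4*m^3 - 27*m^2 + 70*m + 200) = (m - 4)*(m - 3)*(m + 4)*(m^3 - 8*m^2 + 5*m + 50) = (m - 4)*(m - 3)*(m + 2)*(m + 4)*(m^2 - 10*m + 25) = (m - 5)*(m - 4)*(m - 3)*(m + 2)*(m + 4)*(m - 5)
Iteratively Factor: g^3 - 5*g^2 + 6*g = (g - 2)*(g^2 - 3*g) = (g - 3)*(g - 2)*(g)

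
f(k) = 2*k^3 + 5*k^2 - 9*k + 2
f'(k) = 6*k^2 + 10*k - 9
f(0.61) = -1.18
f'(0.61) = -0.67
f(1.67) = 10.23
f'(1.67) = 24.43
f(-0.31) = 5.21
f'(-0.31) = -11.52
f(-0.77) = 10.98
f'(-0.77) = -13.14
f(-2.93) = 20.99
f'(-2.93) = 13.21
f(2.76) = 57.30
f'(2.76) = 64.31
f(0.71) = -1.15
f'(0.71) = 1.12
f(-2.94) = 20.85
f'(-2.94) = 13.46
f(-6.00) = -196.00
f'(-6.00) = 147.00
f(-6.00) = -196.00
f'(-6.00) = 147.00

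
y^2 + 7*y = y*(y + 7)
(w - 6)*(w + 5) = w^2 - w - 30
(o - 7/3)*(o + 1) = o^2 - 4*o/3 - 7/3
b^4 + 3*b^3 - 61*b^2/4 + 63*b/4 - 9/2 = (b - 3/2)*(b - 1)*(b - 1/2)*(b + 6)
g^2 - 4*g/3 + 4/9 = (g - 2/3)^2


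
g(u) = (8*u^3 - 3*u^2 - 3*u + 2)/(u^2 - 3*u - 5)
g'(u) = (3 - 2*u)*(8*u^3 - 3*u^2 - 3*u + 2)/(u^2 - 3*u - 5)^2 + (24*u^2 - 6*u - 3)/(u^2 - 3*u - 5)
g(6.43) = 116.42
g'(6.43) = -11.56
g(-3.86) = -22.87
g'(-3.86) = 6.17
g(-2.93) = -17.47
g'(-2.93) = 5.32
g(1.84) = -5.07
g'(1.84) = -9.90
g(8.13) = 111.10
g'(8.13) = 1.67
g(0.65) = -0.15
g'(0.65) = -0.46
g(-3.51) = -20.75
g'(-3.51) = 5.93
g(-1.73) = -13.58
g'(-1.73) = -2.67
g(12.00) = 129.69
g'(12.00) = 6.38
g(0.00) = -0.40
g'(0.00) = 0.84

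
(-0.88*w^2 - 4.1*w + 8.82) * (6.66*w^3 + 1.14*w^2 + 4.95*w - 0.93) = -5.8608*w^5 - 28.3092*w^4 + 49.7112*w^3 - 9.4218*w^2 + 47.472*w - 8.2026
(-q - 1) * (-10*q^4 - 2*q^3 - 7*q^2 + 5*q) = 10*q^5 + 12*q^4 + 9*q^3 + 2*q^2 - 5*q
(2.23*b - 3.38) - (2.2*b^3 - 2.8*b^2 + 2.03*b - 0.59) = -2.2*b^3 + 2.8*b^2 + 0.2*b - 2.79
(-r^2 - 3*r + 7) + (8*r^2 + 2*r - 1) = 7*r^2 - r + 6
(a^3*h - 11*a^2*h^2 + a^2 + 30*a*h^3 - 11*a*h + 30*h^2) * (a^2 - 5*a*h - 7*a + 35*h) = a^5*h - 16*a^4*h^2 - 7*a^4*h + a^4 + 85*a^3*h^3 + 112*a^3*h^2 - 16*a^3*h - 7*a^3 - 150*a^2*h^4 - 595*a^2*h^3 + 85*a^2*h^2 + 112*a^2*h + 1050*a*h^4 - 150*a*h^3 - 595*a*h^2 + 1050*h^3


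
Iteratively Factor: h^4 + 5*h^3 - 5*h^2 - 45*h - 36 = (h + 4)*(h^3 + h^2 - 9*h - 9) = (h - 3)*(h + 4)*(h^2 + 4*h + 3) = (h - 3)*(h + 1)*(h + 4)*(h + 3)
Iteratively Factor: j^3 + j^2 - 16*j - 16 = (j + 4)*(j^2 - 3*j - 4) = (j + 1)*(j + 4)*(j - 4)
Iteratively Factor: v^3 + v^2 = (v + 1)*(v^2) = v*(v + 1)*(v)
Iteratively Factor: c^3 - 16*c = (c - 4)*(c^2 + 4*c) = c*(c - 4)*(c + 4)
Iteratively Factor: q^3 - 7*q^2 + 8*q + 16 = (q - 4)*(q^2 - 3*q - 4) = (q - 4)^2*(q + 1)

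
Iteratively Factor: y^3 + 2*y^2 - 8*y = (y - 2)*(y^2 + 4*y) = y*(y - 2)*(y + 4)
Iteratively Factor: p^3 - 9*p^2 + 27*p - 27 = (p - 3)*(p^2 - 6*p + 9) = (p - 3)^2*(p - 3)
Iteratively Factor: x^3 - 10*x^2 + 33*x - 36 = (x - 3)*(x^2 - 7*x + 12) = (x - 3)^2*(x - 4)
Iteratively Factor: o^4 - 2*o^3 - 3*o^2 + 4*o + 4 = (o - 2)*(o^3 - 3*o - 2) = (o - 2)*(o + 1)*(o^2 - o - 2) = (o - 2)^2*(o + 1)*(o + 1)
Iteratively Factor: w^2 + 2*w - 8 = (w + 4)*(w - 2)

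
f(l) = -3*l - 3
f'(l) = -3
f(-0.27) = -2.19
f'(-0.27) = -3.00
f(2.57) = -10.71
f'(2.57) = -3.00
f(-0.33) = -2.01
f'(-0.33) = -3.00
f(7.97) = -26.91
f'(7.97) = -3.00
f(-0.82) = -0.54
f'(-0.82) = -3.00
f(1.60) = -7.80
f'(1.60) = -3.00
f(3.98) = -14.94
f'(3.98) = -3.00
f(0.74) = -5.22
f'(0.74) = -3.00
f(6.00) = -21.00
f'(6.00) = -3.00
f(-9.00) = 24.00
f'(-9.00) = -3.00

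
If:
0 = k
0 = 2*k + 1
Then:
No Solution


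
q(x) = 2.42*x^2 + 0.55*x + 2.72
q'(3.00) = 15.07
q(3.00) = 26.15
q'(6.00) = 29.59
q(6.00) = 93.14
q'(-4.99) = -23.60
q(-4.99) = 60.23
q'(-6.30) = -29.94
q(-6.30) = 95.30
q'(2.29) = 11.63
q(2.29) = 16.67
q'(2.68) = 13.52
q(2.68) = 21.58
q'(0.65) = 3.70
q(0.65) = 4.10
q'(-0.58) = -2.26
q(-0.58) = 3.22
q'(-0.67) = -2.69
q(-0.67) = 3.44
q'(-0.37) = -1.24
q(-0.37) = 2.85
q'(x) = 4.84*x + 0.55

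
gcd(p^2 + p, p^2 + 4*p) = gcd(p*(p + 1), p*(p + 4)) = p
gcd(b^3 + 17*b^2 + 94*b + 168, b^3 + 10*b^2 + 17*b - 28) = b^2 + 11*b + 28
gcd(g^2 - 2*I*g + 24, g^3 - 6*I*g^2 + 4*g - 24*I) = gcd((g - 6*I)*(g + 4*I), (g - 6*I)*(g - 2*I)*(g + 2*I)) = g - 6*I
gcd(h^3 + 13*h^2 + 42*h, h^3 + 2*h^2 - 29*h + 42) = h + 7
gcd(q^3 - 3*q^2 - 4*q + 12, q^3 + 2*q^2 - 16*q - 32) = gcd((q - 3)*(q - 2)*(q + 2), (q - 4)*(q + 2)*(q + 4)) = q + 2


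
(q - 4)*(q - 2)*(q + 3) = q^3 - 3*q^2 - 10*q + 24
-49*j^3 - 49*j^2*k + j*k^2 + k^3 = (-7*j + k)*(j + k)*(7*j + k)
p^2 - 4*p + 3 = (p - 3)*(p - 1)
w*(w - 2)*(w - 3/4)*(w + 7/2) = w^4 + 3*w^3/4 - 65*w^2/8 + 21*w/4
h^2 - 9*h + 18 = (h - 6)*(h - 3)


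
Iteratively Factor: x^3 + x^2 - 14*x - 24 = (x + 3)*(x^2 - 2*x - 8) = (x + 2)*(x + 3)*(x - 4)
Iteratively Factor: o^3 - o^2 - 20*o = (o - 5)*(o^2 + 4*o) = o*(o - 5)*(o + 4)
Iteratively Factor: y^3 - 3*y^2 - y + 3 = (y - 1)*(y^2 - 2*y - 3) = (y - 3)*(y - 1)*(y + 1)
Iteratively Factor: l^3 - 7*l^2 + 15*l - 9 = (l - 3)*(l^2 - 4*l + 3) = (l - 3)^2*(l - 1)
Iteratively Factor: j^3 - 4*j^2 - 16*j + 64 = (j - 4)*(j^2 - 16) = (j - 4)*(j + 4)*(j - 4)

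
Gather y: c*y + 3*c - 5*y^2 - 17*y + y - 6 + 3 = 3*c - 5*y^2 + y*(c - 16) - 3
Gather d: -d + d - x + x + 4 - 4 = 0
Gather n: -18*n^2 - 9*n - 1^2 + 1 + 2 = -18*n^2 - 9*n + 2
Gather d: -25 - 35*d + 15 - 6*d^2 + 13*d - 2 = -6*d^2 - 22*d - 12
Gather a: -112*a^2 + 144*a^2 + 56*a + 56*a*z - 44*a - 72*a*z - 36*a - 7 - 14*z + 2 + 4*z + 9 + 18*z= 32*a^2 + a*(-16*z - 24) + 8*z + 4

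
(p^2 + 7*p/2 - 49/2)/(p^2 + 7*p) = (p - 7/2)/p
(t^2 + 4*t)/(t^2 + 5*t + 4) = t/(t + 1)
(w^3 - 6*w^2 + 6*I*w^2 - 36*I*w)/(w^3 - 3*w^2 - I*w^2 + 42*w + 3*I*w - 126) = w*(w - 6)/(w^2 - w*(3 + 7*I) + 21*I)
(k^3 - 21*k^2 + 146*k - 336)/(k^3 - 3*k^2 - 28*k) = (k^2 - 14*k + 48)/(k*(k + 4))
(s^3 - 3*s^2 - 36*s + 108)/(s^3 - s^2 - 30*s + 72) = (s - 6)/(s - 4)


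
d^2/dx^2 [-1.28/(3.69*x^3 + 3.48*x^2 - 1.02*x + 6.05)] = ((28.3392*x + 8.9088)*(3.69*x^3 + 3.48*x^2 - 1.02*x + 6.05) - 1.28*(11.07*x^2 + 6.96*x - 1.02)*(22.14*x^2 + 13.92*x - 2.04))/(3.69*x^3 + 3.48*x^2 - 1.02*x + 6.05)^3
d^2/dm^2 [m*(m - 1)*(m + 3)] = 6*m + 4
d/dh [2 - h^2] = -2*h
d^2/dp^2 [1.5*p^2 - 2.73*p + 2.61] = 3.00000000000000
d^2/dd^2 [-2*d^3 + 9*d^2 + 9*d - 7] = 18 - 12*d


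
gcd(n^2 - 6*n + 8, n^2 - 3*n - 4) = n - 4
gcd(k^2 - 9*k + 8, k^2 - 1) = k - 1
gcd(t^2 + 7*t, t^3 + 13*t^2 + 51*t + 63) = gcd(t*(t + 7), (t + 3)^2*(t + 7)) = t + 7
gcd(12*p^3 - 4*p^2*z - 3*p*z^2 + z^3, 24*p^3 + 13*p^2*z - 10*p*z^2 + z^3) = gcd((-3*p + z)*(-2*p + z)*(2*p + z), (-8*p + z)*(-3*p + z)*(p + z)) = -3*p + z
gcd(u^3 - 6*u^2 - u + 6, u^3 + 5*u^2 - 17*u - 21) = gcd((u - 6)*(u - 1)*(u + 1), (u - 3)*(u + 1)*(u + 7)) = u + 1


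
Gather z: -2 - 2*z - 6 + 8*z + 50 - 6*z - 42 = 0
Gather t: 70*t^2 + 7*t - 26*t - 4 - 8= 70*t^2 - 19*t - 12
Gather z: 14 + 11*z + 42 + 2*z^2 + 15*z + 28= 2*z^2 + 26*z + 84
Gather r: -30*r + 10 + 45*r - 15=15*r - 5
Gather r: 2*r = 2*r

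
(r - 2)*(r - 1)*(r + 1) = r^3 - 2*r^2 - r + 2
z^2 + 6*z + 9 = (z + 3)^2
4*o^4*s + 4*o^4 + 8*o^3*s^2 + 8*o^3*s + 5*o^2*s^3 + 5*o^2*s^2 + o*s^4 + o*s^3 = (o + s)*(2*o + s)^2*(o*s + o)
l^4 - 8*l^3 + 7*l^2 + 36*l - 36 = (l - 6)*(l - 3)*(l - 1)*(l + 2)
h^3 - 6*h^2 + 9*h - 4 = (h - 4)*(h - 1)^2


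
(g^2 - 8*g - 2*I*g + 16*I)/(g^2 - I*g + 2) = (g - 8)/(g + I)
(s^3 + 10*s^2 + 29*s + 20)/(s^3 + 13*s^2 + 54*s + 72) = (s^2 + 6*s + 5)/(s^2 + 9*s + 18)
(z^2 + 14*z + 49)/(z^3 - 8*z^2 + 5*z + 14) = (z^2 + 14*z + 49)/(z^3 - 8*z^2 + 5*z + 14)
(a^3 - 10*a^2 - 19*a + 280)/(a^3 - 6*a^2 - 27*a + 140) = (a - 8)/(a - 4)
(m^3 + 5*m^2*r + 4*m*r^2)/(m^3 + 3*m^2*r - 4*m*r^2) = (-m - r)/(-m + r)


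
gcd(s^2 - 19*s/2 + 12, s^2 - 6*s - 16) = s - 8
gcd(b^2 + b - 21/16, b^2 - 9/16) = b - 3/4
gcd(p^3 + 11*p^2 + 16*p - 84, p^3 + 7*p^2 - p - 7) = p + 7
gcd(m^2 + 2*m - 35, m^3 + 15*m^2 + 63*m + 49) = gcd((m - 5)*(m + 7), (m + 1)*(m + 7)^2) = m + 7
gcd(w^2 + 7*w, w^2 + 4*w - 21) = w + 7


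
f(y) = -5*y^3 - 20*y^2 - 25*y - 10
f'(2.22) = -187.73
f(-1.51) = -0.64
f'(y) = -15*y^2 - 40*y - 25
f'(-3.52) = -70.06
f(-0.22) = -5.41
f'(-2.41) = -15.72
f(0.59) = -32.74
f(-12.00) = 6050.00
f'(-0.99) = -0.10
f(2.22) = -218.77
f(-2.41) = 4.08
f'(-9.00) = -880.00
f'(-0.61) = -6.18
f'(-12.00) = -1705.00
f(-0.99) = -0.00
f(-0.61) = -1.06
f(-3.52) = 48.26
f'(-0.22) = -16.93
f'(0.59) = -53.82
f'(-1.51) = 1.20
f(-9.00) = 2240.00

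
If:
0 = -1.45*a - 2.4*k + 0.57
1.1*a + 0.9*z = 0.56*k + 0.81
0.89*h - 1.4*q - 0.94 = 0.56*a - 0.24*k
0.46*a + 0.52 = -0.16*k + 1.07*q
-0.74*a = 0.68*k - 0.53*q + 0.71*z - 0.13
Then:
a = 0.51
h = 2.48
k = -0.07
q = 0.69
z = 0.24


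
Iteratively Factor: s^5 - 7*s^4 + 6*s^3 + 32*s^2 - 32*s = (s - 4)*(s^4 - 3*s^3 - 6*s^2 + 8*s) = (s - 4)^2*(s^3 + s^2 - 2*s) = (s - 4)^2*(s + 2)*(s^2 - s) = s*(s - 4)^2*(s + 2)*(s - 1)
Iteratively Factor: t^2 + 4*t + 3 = (t + 3)*(t + 1)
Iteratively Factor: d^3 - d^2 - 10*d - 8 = (d - 4)*(d^2 + 3*d + 2) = (d - 4)*(d + 2)*(d + 1)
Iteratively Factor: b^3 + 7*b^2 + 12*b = (b + 3)*(b^2 + 4*b) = (b + 3)*(b + 4)*(b)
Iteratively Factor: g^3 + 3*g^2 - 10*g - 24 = (g + 2)*(g^2 + g - 12) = (g + 2)*(g + 4)*(g - 3)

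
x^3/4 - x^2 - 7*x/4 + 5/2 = (x/4 + 1/2)*(x - 5)*(x - 1)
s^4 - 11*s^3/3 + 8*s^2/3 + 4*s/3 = s*(s - 2)^2*(s + 1/3)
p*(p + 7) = p^2 + 7*p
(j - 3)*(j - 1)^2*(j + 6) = j^4 + j^3 - 23*j^2 + 39*j - 18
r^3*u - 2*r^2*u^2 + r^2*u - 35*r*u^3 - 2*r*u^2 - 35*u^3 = (r - 7*u)*(r + 5*u)*(r*u + u)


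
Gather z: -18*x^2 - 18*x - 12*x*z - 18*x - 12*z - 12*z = -18*x^2 - 36*x + z*(-12*x - 24)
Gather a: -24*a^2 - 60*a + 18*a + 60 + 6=-24*a^2 - 42*a + 66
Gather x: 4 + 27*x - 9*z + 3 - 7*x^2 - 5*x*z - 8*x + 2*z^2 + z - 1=-7*x^2 + x*(19 - 5*z) + 2*z^2 - 8*z + 6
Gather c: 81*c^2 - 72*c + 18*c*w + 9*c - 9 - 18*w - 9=81*c^2 + c*(18*w - 63) - 18*w - 18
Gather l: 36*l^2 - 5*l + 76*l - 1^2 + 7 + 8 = 36*l^2 + 71*l + 14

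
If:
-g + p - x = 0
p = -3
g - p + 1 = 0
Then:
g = -4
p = -3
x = 1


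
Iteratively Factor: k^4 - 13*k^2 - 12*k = (k)*(k^3 - 13*k - 12) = k*(k + 3)*(k^2 - 3*k - 4) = k*(k + 1)*(k + 3)*(k - 4)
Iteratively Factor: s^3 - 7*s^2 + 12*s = (s - 3)*(s^2 - 4*s) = (s - 4)*(s - 3)*(s)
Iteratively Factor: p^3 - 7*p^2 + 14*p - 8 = (p - 2)*(p^2 - 5*p + 4) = (p - 2)*(p - 1)*(p - 4)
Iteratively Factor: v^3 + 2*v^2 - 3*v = (v - 1)*(v^2 + 3*v) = v*(v - 1)*(v + 3)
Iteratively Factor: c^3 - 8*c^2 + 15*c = (c - 5)*(c^2 - 3*c) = c*(c - 5)*(c - 3)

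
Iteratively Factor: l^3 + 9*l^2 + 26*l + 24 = (l + 2)*(l^2 + 7*l + 12) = (l + 2)*(l + 4)*(l + 3)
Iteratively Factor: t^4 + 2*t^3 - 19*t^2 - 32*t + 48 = (t - 4)*(t^3 + 6*t^2 + 5*t - 12) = (t - 4)*(t + 3)*(t^2 + 3*t - 4) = (t - 4)*(t + 3)*(t + 4)*(t - 1)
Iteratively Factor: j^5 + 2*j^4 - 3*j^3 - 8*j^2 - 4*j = (j + 1)*(j^4 + j^3 - 4*j^2 - 4*j) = (j + 1)^2*(j^3 - 4*j) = j*(j + 1)^2*(j^2 - 4) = j*(j - 2)*(j + 1)^2*(j + 2)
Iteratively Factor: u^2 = (u)*(u)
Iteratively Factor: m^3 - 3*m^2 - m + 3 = (m + 1)*(m^2 - 4*m + 3) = (m - 3)*(m + 1)*(m - 1)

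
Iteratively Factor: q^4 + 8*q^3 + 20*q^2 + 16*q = (q + 4)*(q^3 + 4*q^2 + 4*q) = q*(q + 4)*(q^2 + 4*q + 4) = q*(q + 2)*(q + 4)*(q + 2)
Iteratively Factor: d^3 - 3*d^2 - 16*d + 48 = (d + 4)*(d^2 - 7*d + 12) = (d - 4)*(d + 4)*(d - 3)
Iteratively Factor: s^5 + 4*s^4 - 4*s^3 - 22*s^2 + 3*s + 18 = (s + 3)*(s^4 + s^3 - 7*s^2 - s + 6) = (s + 1)*(s + 3)*(s^3 - 7*s + 6) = (s + 1)*(s + 3)^2*(s^2 - 3*s + 2) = (s - 2)*(s + 1)*(s + 3)^2*(s - 1)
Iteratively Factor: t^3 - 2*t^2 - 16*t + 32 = (t - 2)*(t^2 - 16) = (t - 2)*(t + 4)*(t - 4)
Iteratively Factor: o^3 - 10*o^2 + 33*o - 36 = (o - 4)*(o^2 - 6*o + 9) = (o - 4)*(o - 3)*(o - 3)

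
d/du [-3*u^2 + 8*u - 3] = 8 - 6*u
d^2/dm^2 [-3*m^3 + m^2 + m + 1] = 2 - 18*m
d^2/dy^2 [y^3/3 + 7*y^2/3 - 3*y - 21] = 2*y + 14/3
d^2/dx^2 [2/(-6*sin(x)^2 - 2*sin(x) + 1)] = 4*(72*sin(x)^4 + 18*sin(x)^3 - 94*sin(x)^2 - 35*sin(x) - 10)/(6*sin(x)^2 + 2*sin(x) - 1)^3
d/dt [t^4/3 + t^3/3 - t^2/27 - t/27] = 4*t^3/3 + t^2 - 2*t/27 - 1/27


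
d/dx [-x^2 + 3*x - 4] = 3 - 2*x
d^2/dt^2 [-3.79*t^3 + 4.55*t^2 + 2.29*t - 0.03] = 9.1 - 22.74*t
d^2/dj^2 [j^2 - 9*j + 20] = 2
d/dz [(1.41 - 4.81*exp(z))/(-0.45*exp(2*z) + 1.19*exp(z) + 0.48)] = (-2.1645*exp(2*z) + 1.269*exp(z) - 3.9867)*exp(z)/(0.2025*exp(4*z) - 1.071*exp(3*z) + 0.9841*exp(2*z) + 1.1424*exp(z) + 0.2304)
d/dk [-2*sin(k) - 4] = -2*cos(k)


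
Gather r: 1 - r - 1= -r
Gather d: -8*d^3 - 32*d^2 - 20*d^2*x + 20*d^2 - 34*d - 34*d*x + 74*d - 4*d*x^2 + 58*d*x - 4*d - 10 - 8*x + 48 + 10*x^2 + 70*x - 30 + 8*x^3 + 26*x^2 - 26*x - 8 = -8*d^3 + d^2*(-20*x - 12) + d*(-4*x^2 + 24*x + 36) + 8*x^3 + 36*x^2 + 36*x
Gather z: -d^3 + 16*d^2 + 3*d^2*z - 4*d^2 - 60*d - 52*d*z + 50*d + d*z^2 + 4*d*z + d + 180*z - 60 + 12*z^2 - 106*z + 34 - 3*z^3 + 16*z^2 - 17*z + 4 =-d^3 + 12*d^2 - 9*d - 3*z^3 + z^2*(d + 28) + z*(3*d^2 - 48*d + 57) - 22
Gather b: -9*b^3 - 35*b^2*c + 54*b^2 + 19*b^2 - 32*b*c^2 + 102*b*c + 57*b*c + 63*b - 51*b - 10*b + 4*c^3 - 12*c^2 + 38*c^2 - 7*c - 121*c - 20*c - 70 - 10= -9*b^3 + b^2*(73 - 35*c) + b*(-32*c^2 + 159*c + 2) + 4*c^3 + 26*c^2 - 148*c - 80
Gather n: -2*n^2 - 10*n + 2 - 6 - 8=-2*n^2 - 10*n - 12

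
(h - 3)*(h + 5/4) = h^2 - 7*h/4 - 15/4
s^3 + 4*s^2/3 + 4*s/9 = s*(s + 2/3)^2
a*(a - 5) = a^2 - 5*a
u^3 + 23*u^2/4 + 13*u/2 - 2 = (u - 1/4)*(u + 2)*(u + 4)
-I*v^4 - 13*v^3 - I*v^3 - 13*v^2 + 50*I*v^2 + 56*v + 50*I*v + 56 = (v - 7*I)*(v - 4*I)*(v - 2*I)*(-I*v - I)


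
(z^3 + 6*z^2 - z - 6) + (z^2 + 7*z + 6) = z^3 + 7*z^2 + 6*z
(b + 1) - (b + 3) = -2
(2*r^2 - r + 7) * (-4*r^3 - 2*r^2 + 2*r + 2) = -8*r^5 - 22*r^3 - 12*r^2 + 12*r + 14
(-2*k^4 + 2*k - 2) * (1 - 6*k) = 12*k^5 - 2*k^4 - 12*k^2 + 14*k - 2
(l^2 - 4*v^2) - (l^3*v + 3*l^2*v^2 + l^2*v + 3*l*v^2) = -l^3*v - 3*l^2*v^2 - l^2*v + l^2 - 3*l*v^2 - 4*v^2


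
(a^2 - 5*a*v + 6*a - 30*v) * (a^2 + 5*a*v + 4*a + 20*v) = a^4 + 10*a^3 - 25*a^2*v^2 + 24*a^2 - 250*a*v^2 - 600*v^2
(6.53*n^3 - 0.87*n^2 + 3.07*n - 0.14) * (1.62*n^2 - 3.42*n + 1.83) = 10.5786*n^5 - 23.742*n^4 + 19.8987*n^3 - 12.3183*n^2 + 6.0969*n - 0.2562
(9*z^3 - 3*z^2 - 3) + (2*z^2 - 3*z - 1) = 9*z^3 - z^2 - 3*z - 4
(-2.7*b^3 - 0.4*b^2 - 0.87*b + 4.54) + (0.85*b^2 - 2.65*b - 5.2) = -2.7*b^3 + 0.45*b^2 - 3.52*b - 0.66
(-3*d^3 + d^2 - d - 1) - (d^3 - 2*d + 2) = -4*d^3 + d^2 + d - 3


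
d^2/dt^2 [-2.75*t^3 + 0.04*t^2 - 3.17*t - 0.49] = 0.08 - 16.5*t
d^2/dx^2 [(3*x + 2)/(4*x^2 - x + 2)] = 2*((3*x + 2)*(8*x - 1)^2 - (36*x + 5)*(4*x^2 - x + 2))/(4*x^2 - x + 2)^3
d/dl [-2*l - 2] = -2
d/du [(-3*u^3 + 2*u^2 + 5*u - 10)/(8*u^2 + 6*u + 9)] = (-24*u^4 - 36*u^3 - 109*u^2 + 196*u + 105)/(64*u^4 + 96*u^3 + 180*u^2 + 108*u + 81)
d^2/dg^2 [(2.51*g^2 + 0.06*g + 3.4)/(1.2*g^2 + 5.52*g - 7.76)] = (-3.5527136788005e-15*g^4 - 33.07968*g^3 + 169.61472*g^2 + 138.48192*g + 577.952896)/(1.728*g^6 + 23.8464*g^5 + 76.17024*g^4 - 140.216832*g^3 - 492.567552*g^2 + 997.203456*g - 467.288576)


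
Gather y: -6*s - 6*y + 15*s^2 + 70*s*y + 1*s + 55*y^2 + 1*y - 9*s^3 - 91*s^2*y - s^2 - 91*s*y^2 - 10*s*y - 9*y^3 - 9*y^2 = -9*s^3 + 14*s^2 - 5*s - 9*y^3 + y^2*(46 - 91*s) + y*(-91*s^2 + 60*s - 5)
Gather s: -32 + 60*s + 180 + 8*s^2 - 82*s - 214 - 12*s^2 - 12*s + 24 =-4*s^2 - 34*s - 42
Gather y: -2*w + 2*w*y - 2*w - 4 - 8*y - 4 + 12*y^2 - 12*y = -4*w + 12*y^2 + y*(2*w - 20) - 8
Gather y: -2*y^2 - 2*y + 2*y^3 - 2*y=2*y^3 - 2*y^2 - 4*y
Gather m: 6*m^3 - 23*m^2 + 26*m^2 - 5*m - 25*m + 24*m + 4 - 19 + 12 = 6*m^3 + 3*m^2 - 6*m - 3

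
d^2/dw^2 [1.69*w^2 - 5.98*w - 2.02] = 3.38000000000000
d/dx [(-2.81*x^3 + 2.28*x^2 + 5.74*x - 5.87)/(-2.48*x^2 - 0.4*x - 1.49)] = (6.9688*x^4 + 2.248*x^3 + 25.8839*x^2 - 35.9096*x - 10.9006)/(6.1504*x^4 + 1.984*x^3 + 7.5504*x^2 + 1.192*x + 2.2201)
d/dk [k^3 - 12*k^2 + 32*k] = 3*k^2 - 24*k + 32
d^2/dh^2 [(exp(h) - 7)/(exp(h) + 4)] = 11*(4 - exp(h))*exp(h)/(exp(3*h) + 12*exp(2*h) + 48*exp(h) + 64)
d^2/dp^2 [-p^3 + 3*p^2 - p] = 6 - 6*p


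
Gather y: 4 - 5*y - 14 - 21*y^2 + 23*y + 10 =-21*y^2 + 18*y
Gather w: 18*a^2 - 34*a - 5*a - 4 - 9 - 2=18*a^2 - 39*a - 15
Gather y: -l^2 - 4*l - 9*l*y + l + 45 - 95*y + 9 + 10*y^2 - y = -l^2 - 3*l + 10*y^2 + y*(-9*l - 96) + 54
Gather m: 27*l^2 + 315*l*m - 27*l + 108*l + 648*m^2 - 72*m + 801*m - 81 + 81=27*l^2 + 81*l + 648*m^2 + m*(315*l + 729)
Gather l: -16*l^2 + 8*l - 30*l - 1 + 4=-16*l^2 - 22*l + 3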